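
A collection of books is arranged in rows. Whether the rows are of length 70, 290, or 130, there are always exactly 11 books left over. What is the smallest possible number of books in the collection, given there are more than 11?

N − 11 must be a common multiple of 70, 290, and 130.
70 = 2 × 5 × 7
290 = 2 × 5 × 29
130 = 2 × 5 × 13
LCM(70, 290, 130) = 2 × 5 × 7 × 13 × 29 = 26390.
Smallest N > 11 is LCM + 11 = 26390 + 11 = 26401.

26401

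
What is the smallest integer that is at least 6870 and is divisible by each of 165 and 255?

The integer must be a common multiple of 165 and 255, so a multiple of their LCM.
165 = 3 × 5 × 11
255 = 3 × 5 × 17
LCM(165, 255) = 3 × 5 × 11 × 17 = 2805.
Smallest multiple of 2805 that is ≥ 6870: ⌈6870/2805⌉ × 2805 = 3 × 2805 = 8415.

8415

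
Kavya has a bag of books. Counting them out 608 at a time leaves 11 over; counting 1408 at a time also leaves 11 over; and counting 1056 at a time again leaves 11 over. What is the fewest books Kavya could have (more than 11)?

N − 11 must be a common multiple of 608, 1408, and 1056.
608 = 2^5 × 19
1408 = 2^7 × 11
1056 = 2^5 × 3 × 11
LCM(608, 1408, 1056) = 2^7 × 3 × 11 × 19 = 80256.
Smallest N > 11 is LCM + 11 = 80256 + 11 = 80267.

80267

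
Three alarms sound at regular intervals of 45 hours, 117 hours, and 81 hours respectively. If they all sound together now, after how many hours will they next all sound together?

We need the least common multiple of the intervals.
45 = 3^2 × 5
117 = 3^2 × 13
81 = 3^4
LCM(45, 117, 81) = 3^4 × 5 × 13 = 5265.

5265 hours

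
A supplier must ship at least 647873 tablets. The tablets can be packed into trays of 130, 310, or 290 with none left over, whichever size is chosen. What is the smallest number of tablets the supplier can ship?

The number of tablets must be a common multiple of 130, 310, and 290, so a multiple of their LCM.
130 = 2 × 5 × 13
310 = 2 × 5 × 31
290 = 2 × 5 × 29
LCM(130, 310, 290) = 2 × 5 × 13 × 29 × 31 = 116870.
Smallest multiple of 116870 that is ≥ 647873: ⌈647873/116870⌉ × 116870 = 6 × 116870 = 701220.

701220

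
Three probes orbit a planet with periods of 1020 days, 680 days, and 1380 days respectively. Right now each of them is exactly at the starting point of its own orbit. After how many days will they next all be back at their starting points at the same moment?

46920 days

We need the least common multiple of the intervals.
1020 = 2^2 × 3 × 5 × 17
680 = 2^3 × 5 × 17
1380 = 2^2 × 3 × 5 × 23
LCM(1020, 680, 1380) = 2^3 × 3 × 5 × 17 × 23 = 46920.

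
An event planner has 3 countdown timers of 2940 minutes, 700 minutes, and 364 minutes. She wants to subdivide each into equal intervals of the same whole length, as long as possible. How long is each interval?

28 minutes

The interval must divide each timer length; the longest such is the gcd.
2940 = 2^2 × 3 × 5 × 7^2
700 = 2^2 × 5^2 × 7
364 = 2^2 × 7 × 13
gcd(2940, 700, 364) = 2^2 × 7 = 28.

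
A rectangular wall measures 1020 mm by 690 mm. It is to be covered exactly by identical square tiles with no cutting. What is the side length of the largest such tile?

The tile side must divide both 1020 and 690, so the largest is their gcd.
1020 = 2^2 × 3 × 5 × 17
690 = 2 × 3 × 5 × 23
gcd(1020, 690) = 2 × 3 × 5 = 30.

30 mm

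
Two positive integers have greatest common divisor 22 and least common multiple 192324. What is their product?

For any two positive integers, gcd × lcm = product = 22 × 192324 = 4231128.

4231128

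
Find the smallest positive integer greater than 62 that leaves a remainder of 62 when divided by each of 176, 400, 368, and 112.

708462

N − 62 must be a common multiple of 176, 400, 368, and 112.
176 = 2^4 × 11
400 = 2^4 × 5^2
368 = 2^4 × 23
112 = 2^4 × 7
LCM(176, 400, 368, 112) = 2^4 × 5^2 × 7 × 11 × 23 = 708400.
Smallest N > 62 is LCM + 62 = 708400 + 62 = 708462.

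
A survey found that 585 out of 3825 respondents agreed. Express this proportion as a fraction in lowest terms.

13/85

585 = 3^2 × 5 × 13
3825 = 3^2 × 5^2 × 17
gcd(585, 3825) = 3^2 × 5 = 45.
Divide numerator and denominator by 45: 585/3825 = 13/85.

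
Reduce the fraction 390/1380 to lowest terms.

390 = 2 × 3 × 5 × 13
1380 = 2^2 × 3 × 5 × 23
gcd(390, 1380) = 2 × 3 × 5 = 30.
Divide numerator and denominator by 30: 390/1380 = 13/46.

13/46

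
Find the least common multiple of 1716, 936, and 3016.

298584

1716 = 2^2 × 3 × 11 × 13
936 = 2^3 × 3^2 × 13
3016 = 2^3 × 13 × 29
LCM(1716, 936, 3016) = 2^3 × 3^2 × 11 × 13 × 29 = 298584.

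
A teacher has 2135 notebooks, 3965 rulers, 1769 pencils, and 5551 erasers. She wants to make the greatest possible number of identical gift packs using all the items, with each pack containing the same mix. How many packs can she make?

61 packs

The pack count must divide each quantity, so the greatest is gcd(2135, 3965, 1769, 5551).
2135 = 5 × 7 × 61
3965 = 5 × 13 × 61
1769 = 29 × 61
5551 = 7 × 13 × 61
gcd(2135, 3965, 1769, 5551) = 61.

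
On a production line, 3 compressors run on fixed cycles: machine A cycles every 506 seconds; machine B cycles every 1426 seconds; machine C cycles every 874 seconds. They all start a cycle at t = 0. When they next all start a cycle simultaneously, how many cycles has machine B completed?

They are all back at their starting positions together after one LCM of the periods.
506 = 2 × 11 × 23
1426 = 2 × 23 × 31
874 = 2 × 19 × 23
LCM(506, 1426, 874) = 2 × 11 × 19 × 23 × 31 = 298034.
Cycles for period 1426: 298034 / 1426 = 209.

209 cycles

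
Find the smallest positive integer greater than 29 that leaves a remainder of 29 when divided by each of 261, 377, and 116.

13601

N − 29 must be a common multiple of 261, 377, and 116.
261 = 3^2 × 29
377 = 13 × 29
116 = 2^2 × 29
LCM(261, 377, 116) = 2^2 × 3^2 × 13 × 29 = 13572.
Smallest N > 29 is LCM + 29 = 13572 + 29 = 13601.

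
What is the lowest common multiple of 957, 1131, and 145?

62205

957 = 3 × 11 × 29
1131 = 3 × 13 × 29
145 = 5 × 29
LCM(957, 1131, 145) = 3 × 5 × 11 × 13 × 29 = 62205.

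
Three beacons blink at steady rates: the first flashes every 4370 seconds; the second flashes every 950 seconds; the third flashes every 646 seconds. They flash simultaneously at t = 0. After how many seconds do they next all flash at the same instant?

371450 seconds

We need the least common multiple of the intervals.
4370 = 2 × 5 × 19 × 23
950 = 2 × 5^2 × 19
646 = 2 × 17 × 19
LCM(4370, 950, 646) = 2 × 5^2 × 17 × 19 × 23 = 371450.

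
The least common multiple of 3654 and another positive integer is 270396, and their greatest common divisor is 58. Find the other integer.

gcd × lcm = product of the two integers, so the other integer is (58 × 270396) / 3654 = 4292.

4292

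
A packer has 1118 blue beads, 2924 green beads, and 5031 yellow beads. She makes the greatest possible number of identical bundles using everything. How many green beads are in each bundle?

Number of bundles = gcd(1118, 2924, 5031).
1118 = 2 × 13 × 43
2924 = 2^2 × 17 × 43
5031 = 3^2 × 13 × 43
gcd(1118, 2924, 5031) = 43.
green beads per bundle = 2924 / 43 = 68.

68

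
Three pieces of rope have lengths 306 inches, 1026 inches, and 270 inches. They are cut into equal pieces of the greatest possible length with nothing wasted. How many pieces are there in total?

89

Piece length = gcd(306, 1026, 270).
306 = 2 × 3^2 × 17
1026 = 2 × 3^3 × 19
270 = 2 × 3^3 × 5
gcd(306, 1026, 270) = 2 × 3^2 = 18.
Total pieces = 306/18 + 1026/18 + 270/18 = 17 + 57 + 15 = 89.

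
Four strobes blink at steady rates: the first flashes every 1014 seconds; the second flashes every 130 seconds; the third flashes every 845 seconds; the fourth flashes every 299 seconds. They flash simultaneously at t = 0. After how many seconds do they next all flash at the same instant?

116610 seconds

The first simultaneous occurrence is after LCM of the individual periods.
1014 = 2 × 3 × 13^2
130 = 2 × 5 × 13
845 = 5 × 13^2
299 = 13 × 23
LCM(1014, 130, 845, 299) = 2 × 3 × 5 × 13^2 × 23 = 116610.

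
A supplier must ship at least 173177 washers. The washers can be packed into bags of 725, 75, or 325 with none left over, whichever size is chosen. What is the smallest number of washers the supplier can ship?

197925

The number of washers must be a common multiple of 725, 75, and 325, so a multiple of their LCM.
725 = 5^2 × 29
75 = 3 × 5^2
325 = 5^2 × 13
LCM(725, 75, 325) = 3 × 5^2 × 13 × 29 = 28275.
Smallest multiple of 28275 that is ≥ 173177: ⌈173177/28275⌉ × 28275 = 7 × 28275 = 197925.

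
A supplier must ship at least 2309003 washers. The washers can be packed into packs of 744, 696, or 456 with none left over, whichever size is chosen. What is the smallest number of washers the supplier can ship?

The number of washers must be a common multiple of 744, 696, and 456, so a multiple of their LCM.
744 = 2^3 × 3 × 31
696 = 2^3 × 3 × 29
456 = 2^3 × 3 × 19
LCM(744, 696, 456) = 2^3 × 3 × 19 × 29 × 31 = 409944.
Smallest multiple of 409944 that is ≥ 2309003: ⌈2309003/409944⌉ × 409944 = 6 × 409944 = 2459664.

2459664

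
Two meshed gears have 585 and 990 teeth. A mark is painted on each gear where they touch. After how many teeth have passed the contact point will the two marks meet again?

12870 teeth

We need the least common multiple of the intervals.
585 = 3^2 × 5 × 13
990 = 2 × 3^2 × 5 × 11
LCM(585, 990) = 2 × 3^2 × 5 × 11 × 13 = 12870.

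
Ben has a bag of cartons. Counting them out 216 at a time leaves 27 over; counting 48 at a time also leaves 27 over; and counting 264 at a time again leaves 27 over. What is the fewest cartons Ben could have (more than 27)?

4779

N − 27 must be a common multiple of 216, 48, and 264.
216 = 2^3 × 3^3
48 = 2^4 × 3
264 = 2^3 × 3 × 11
LCM(216, 48, 264) = 2^4 × 3^3 × 11 = 4752.
Smallest N > 27 is LCM + 27 = 4752 + 27 = 4779.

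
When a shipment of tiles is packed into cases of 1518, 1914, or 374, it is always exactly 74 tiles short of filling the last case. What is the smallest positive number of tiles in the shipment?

748300

Being 74 short of a full case of size k means N ≡ −74 (mod k), i.e. N + 74 is a multiple of each size.
1518 = 2 × 3 × 11 × 23
1914 = 2 × 3 × 11 × 29
374 = 2 × 11 × 17
LCM(1518, 1914, 374) = 2 × 3 × 11 × 17 × 23 × 29 = 748374.
Smallest positive N is 748374 − 74 = 748300.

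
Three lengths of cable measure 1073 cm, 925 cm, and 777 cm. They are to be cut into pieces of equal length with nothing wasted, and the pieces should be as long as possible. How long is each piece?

37 cm

Each piece length must divide every original length, so the longest possible is gcd(1073, 925, 777).
1073 = 29 × 37
925 = 5^2 × 37
777 = 3 × 7 × 37
gcd(1073, 925, 777) = 37.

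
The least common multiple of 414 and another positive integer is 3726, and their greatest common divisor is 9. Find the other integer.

81

gcd × lcm = product of the two integers, so the other integer is (9 × 3726) / 414 = 81.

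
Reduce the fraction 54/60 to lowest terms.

9/10

54 = 2 × 3^3
60 = 2^2 × 3 × 5
gcd(54, 60) = 2 × 3 = 6.
Divide numerator and denominator by 6: 54/60 = 9/10.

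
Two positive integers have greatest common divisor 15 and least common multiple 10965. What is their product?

For any two positive integers, gcd × lcm = product = 15 × 10965 = 164475.

164475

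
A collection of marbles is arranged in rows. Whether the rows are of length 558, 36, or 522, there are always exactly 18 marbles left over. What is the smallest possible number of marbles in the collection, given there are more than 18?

32382

N − 18 must be a common multiple of 558, 36, and 522.
558 = 2 × 3^2 × 31
36 = 2^2 × 3^2
522 = 2 × 3^2 × 29
LCM(558, 36, 522) = 2^2 × 3^2 × 29 × 31 = 32364.
Smallest N > 18 is LCM + 18 = 32364 + 18 = 32382.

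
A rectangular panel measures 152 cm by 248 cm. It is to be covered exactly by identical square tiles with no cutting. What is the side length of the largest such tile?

By the Euclidean algorithm:
248 = 1 × 152 + 96
152 = 1 × 96 + 56
96 = 1 × 56 + 40
56 = 1 × 40 + 16
40 = 2 × 16 + 8
16 = 2 × 8 + 0
gcd(152, 248) = 8.

8 cm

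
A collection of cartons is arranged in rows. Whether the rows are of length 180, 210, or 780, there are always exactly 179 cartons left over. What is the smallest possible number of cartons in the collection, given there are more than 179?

16559

N − 179 must be a common multiple of 180, 210, and 780.
180 = 2^2 × 3^2 × 5
210 = 2 × 3 × 5 × 7
780 = 2^2 × 3 × 5 × 13
LCM(180, 210, 780) = 2^2 × 3^2 × 5 × 7 × 13 = 16380.
Smallest N > 179 is LCM + 179 = 16380 + 179 = 16559.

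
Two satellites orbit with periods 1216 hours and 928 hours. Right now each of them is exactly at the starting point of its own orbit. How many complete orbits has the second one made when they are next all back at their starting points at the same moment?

38 orbits

All finish a whole number of cycles simultaneously at t = LCM of the periods.
1216 = 2^6 × 19
928 = 2^5 × 29
LCM(1216, 928) = 2^6 × 19 × 29 = 35264.
Orbits for period 928: 35264 / 928 = 38.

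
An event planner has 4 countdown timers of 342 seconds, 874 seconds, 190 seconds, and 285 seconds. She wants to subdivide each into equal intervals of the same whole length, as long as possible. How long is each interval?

19 seconds

The interval must divide each timer length; the longest such is the gcd.
342 = 2 × 3^2 × 19
874 = 2 × 19 × 23
190 = 2 × 5 × 19
285 = 3 × 5 × 19
gcd(342, 874, 190, 285) = 19.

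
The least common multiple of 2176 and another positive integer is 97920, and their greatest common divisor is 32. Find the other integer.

1440

gcd × lcm = product of the two integers, so the other integer is (32 × 97920) / 2176 = 1440.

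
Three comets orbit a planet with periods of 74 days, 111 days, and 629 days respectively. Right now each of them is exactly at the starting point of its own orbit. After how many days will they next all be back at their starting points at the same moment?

3774 days

We need the least common multiple of the intervals.
74 = 2 × 37
111 = 3 × 37
629 = 17 × 37
LCM(74, 111, 629) = 2 × 3 × 17 × 37 = 3774.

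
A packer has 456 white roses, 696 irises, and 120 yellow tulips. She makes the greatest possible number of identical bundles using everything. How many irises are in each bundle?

Number of bundles = gcd(456, 696, 120).
456 = 2^3 × 3 × 19
696 = 2^3 × 3 × 29
120 = 2^3 × 3 × 5
gcd(456, 696, 120) = 2^3 × 3 = 24.
irises per bundle = 696 / 24 = 29.

29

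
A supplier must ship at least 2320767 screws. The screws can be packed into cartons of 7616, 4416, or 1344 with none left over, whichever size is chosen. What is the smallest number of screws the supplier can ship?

2627520

The number of screws must be a common multiple of 7616, 4416, and 1344, so a multiple of their LCM.
7616 = 2^6 × 7 × 17
4416 = 2^6 × 3 × 23
1344 = 2^6 × 3 × 7
LCM(7616, 4416, 1344) = 2^6 × 3 × 7 × 17 × 23 = 525504.
Smallest multiple of 525504 that is ≥ 2320767: ⌈2320767/525504⌉ × 525504 = 5 × 525504 = 2627520.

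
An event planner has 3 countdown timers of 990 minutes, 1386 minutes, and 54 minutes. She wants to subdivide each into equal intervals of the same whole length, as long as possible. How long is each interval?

The interval must divide each timer length; the longest such is the gcd.
990 = 2 × 3^2 × 5 × 11
1386 = 2 × 3^2 × 7 × 11
54 = 2 × 3^3
gcd(990, 1386, 54) = 2 × 3^2 = 18.

18 minutes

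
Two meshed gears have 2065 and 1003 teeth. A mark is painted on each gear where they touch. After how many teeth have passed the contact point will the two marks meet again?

35105 teeth

They coincide at every common multiple of the periods; the first is the LCM.
2065 = 5 × 7 × 59
1003 = 17 × 59
LCM(2065, 1003) = 5 × 7 × 17 × 59 = 35105.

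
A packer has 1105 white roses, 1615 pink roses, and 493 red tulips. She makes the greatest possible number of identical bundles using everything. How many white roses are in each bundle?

Number of bundles = gcd(1105, 1615, 493).
1105 = 5 × 13 × 17
1615 = 5 × 17 × 19
493 = 17 × 29
gcd(1105, 1615, 493) = 17.
white roses per bundle = 1105 / 17 = 65.

65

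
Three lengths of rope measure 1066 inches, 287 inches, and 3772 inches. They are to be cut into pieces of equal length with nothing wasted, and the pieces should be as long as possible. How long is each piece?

Each piece length must divide every original length, so the longest possible is gcd(1066, 287, 3772).
1066 = 2 × 13 × 41
287 = 7 × 41
3772 = 2^2 × 23 × 41
gcd(1066, 287, 3772) = 41.

41 inches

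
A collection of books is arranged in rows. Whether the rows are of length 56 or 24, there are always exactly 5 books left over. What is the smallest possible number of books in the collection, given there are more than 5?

N − 5 must be a common multiple of 56 and 24.
56 = 2^3 × 7
24 = 2^3 × 3
LCM(56, 24) = 2^3 × 3 × 7 = 168.
Smallest N > 5 is LCM + 5 = 168 + 5 = 173.

173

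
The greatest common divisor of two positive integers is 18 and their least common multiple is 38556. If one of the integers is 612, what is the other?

For two integers, gcd × lcm = product, so the other is (18 × 38556) / 612 = 694008 / 612 = 1134.

1134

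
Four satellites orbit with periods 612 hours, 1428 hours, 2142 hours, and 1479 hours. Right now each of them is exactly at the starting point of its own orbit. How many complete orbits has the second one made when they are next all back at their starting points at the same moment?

All finish a whole number of cycles simultaneously at t = LCM of the periods.
612 = 2^2 × 3^2 × 17
1428 = 2^2 × 3 × 7 × 17
2142 = 2 × 3^2 × 7 × 17
1479 = 3 × 17 × 29
LCM(612, 1428, 2142, 1479) = 2^2 × 3^2 × 7 × 17 × 29 = 124236.
Orbits for period 1428: 124236 / 1428 = 87.

87 orbits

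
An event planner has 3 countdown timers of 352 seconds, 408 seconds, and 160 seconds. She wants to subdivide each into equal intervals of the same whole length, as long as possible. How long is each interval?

The interval must divide each timer length; the longest such is the gcd.
352 = 2^5 × 11
408 = 2^3 × 3 × 17
160 = 2^5 × 5
gcd(352, 408, 160) = 2^3 = 8.

8 seconds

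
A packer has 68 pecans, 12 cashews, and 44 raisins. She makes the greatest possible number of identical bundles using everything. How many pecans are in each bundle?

17

Number of bundles = gcd(68, 12, 44).
68 = 2^2 × 17
12 = 2^2 × 3
44 = 2^2 × 11
gcd(68, 12, 44) = 2^2 = 4.
pecans per bundle = 68 / 4 = 17.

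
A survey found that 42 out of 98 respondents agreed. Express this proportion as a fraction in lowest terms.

42 = 2 × 3 × 7
98 = 2 × 7^2
gcd(42, 98) = 2 × 7 = 14.
Divide numerator and denominator by 14: 42/98 = 3/7.

3/7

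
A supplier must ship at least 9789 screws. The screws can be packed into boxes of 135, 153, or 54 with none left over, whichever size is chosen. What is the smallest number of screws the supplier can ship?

13770

The number of screws must be a common multiple of 135, 153, and 54, so a multiple of their LCM.
135 = 3^3 × 5
153 = 3^2 × 17
54 = 2 × 3^3
LCM(135, 153, 54) = 2 × 3^3 × 5 × 17 = 4590.
Smallest multiple of 4590 that is ≥ 9789: ⌈9789/4590⌉ × 4590 = 3 × 4590 = 13770.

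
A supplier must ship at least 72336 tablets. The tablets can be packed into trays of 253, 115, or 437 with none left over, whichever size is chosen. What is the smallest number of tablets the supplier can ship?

96140

The number of tablets must be a common multiple of 253, 115, and 437, so a multiple of their LCM.
253 = 11 × 23
115 = 5 × 23
437 = 19 × 23
LCM(253, 115, 437) = 5 × 11 × 19 × 23 = 24035.
Smallest multiple of 24035 that is ≥ 72336: ⌈72336/24035⌉ × 24035 = 4 × 24035 = 96140.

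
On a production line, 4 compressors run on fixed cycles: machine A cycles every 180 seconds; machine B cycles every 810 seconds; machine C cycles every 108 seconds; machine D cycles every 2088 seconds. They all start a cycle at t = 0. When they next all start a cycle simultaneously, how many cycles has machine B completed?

116 cycles

All finish a whole number of cycles simultaneously at t = LCM of the periods.
180 = 2^2 × 3^2 × 5
810 = 2 × 3^4 × 5
108 = 2^2 × 3^3
2088 = 2^3 × 3^2 × 29
LCM(180, 810, 108, 2088) = 2^3 × 3^4 × 5 × 29 = 93960.
Cycles for period 810: 93960 / 810 = 116.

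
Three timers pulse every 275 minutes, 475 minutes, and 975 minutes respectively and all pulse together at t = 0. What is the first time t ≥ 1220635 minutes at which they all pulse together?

1222650 minutes

Joint pulses occur at multiples of LCM(275, 475, 975).
275 = 5^2 × 11
475 = 5^2 × 19
975 = 3 × 5^2 × 13
LCM(275, 475, 975) = 3 × 5^2 × 11 × 13 × 19 = 203775.
Smallest multiple of 203775 that is ≥ 1220635: ⌈1220635/203775⌉ × 203775 = 6 × 203775 = 1222650.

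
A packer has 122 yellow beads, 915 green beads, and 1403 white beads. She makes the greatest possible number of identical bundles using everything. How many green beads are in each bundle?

Number of bundles = gcd(122, 915, 1403).
122 = 2 × 61
915 = 3 × 5 × 61
1403 = 23 × 61
gcd(122, 915, 1403) = 61.
green beads per bundle = 915 / 61 = 15.

15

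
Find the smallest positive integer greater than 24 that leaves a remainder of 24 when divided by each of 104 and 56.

N − 24 must be a common multiple of 104 and 56.
104 = 2^3 × 13
56 = 2^3 × 7
LCM(104, 56) = 2^3 × 7 × 13 = 728.
Smallest N > 24 is LCM + 24 = 728 + 24 = 752.

752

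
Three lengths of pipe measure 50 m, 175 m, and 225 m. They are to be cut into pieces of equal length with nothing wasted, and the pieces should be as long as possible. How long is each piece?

25 m

The greatest length dividing all of 50, 175, and 225 is their gcd.
50 = 2 × 5^2
175 = 5^2 × 7
225 = 3^2 × 5^2
gcd(50, 175, 225) = 5^2 = 25.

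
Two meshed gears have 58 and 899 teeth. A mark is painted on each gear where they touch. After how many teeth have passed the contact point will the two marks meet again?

1798 teeth

The first simultaneous occurrence is after LCM of the individual periods.
58 = 2 × 29
899 = 29 × 31
LCM(58, 899) = 2 × 29 × 31 = 1798.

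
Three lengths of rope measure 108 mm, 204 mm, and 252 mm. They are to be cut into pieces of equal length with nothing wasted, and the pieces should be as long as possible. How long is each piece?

Each piece length must divide every original length, so the longest possible is gcd(108, 204, 252).
108 = 2^2 × 3^3
204 = 2^2 × 3 × 17
252 = 2^2 × 3^2 × 7
gcd(108, 204, 252) = 2^2 × 3 = 12.

12 mm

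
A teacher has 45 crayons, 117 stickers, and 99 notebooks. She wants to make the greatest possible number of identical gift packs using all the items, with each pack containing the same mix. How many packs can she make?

9 packs

The pack count must divide each quantity, so the greatest is gcd(45, 117, 99).
45 = 3^2 × 5
117 = 3^2 × 13
99 = 3^2 × 11
gcd(45, 117, 99) = 3^2 = 9.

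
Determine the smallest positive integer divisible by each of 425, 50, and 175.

5950

425 = 5^2 × 17
50 = 2 × 5^2
175 = 5^2 × 7
LCM(425, 50, 175) = 2 × 5^2 × 7 × 17 = 5950.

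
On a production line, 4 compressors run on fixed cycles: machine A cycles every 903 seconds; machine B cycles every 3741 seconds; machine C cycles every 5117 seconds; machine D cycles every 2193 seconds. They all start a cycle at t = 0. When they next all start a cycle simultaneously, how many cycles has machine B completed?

119 cycles

The first common completion time is the LCM of the periods.
903 = 3 × 7 × 43
3741 = 3 × 29 × 43
5117 = 7 × 17 × 43
2193 = 3 × 17 × 43
LCM(903, 3741, 5117, 2193) = 3 × 7 × 17 × 29 × 43 = 445179.
Cycles for period 3741: 445179 / 3741 = 119.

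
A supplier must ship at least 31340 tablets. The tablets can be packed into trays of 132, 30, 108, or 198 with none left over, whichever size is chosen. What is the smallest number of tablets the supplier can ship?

The number of tablets must be a common multiple of 132, 30, 108, and 198, so a multiple of their LCM.
132 = 2^2 × 3 × 11
30 = 2 × 3 × 5
108 = 2^2 × 3^3
198 = 2 × 3^2 × 11
LCM(132, 30, 108, 198) = 2^2 × 3^3 × 5 × 11 = 5940.
Smallest multiple of 5940 that is ≥ 31340: ⌈31340/5940⌉ × 5940 = 6 × 5940 = 35640.

35640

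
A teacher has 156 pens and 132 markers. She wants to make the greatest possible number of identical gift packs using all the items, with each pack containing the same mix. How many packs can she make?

By the Euclidean algorithm:
156 = 1 × 132 + 24
132 = 5 × 24 + 12
24 = 2 × 12 + 0
gcd(156, 132) = 12.

12 packs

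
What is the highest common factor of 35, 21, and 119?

7

35 = 5 × 7
21 = 3 × 7
119 = 7 × 17
gcd(35, 21, 119) = 7.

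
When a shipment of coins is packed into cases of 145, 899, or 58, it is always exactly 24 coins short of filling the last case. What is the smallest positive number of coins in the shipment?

8966

Being 24 short of a full case of size k means N ≡ −24 (mod k), i.e. N + 24 is a multiple of each size.
145 = 5 × 29
899 = 29 × 31
58 = 2 × 29
LCM(145, 899, 58) = 2 × 5 × 29 × 31 = 8990.
Smallest positive N is 8990 − 24 = 8966.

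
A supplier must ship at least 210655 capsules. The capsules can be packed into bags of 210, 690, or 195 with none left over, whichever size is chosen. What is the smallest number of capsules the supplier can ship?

The number of capsules must be a common multiple of 210, 690, and 195, so a multiple of their LCM.
210 = 2 × 3 × 5 × 7
690 = 2 × 3 × 5 × 23
195 = 3 × 5 × 13
LCM(210, 690, 195) = 2 × 3 × 5 × 7 × 13 × 23 = 62790.
Smallest multiple of 62790 that is ≥ 210655: ⌈210655/62790⌉ × 62790 = 4 × 62790 = 251160.

251160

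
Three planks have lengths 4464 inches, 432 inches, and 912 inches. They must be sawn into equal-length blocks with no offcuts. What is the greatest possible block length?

48 inches

This is the greatest common divisor of 4464, 432, and 912.
4464 = 2^4 × 3^2 × 31
432 = 2^4 × 3^3
912 = 2^4 × 3 × 19
gcd(4464, 432, 912) = 2^4 × 3 = 48.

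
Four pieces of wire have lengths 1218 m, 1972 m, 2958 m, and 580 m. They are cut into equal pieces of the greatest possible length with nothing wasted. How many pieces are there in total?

Piece length = gcd(1218, 1972, 2958, 580).
1218 = 2 × 3 × 7 × 29
1972 = 2^2 × 17 × 29
2958 = 2 × 3 × 17 × 29
580 = 2^2 × 5 × 29
gcd(1218, 1972, 2958, 580) = 2 × 29 = 58.
Total pieces = 1218/58 + 1972/58 + 2958/58 + 580/58 = 21 + 34 + 51 + 10 = 116.

116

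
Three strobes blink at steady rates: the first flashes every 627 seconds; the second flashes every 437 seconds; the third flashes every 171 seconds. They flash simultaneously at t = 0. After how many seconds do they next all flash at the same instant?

43263 seconds

They coincide at every common multiple of the periods; the first is the LCM.
627 = 3 × 11 × 19
437 = 19 × 23
171 = 3^2 × 19
LCM(627, 437, 171) = 3^2 × 11 × 19 × 23 = 43263.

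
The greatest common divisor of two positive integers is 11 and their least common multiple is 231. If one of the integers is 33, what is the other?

For two integers, gcd × lcm = product, so the other is (11 × 231) / 33 = 2541 / 33 = 77.

77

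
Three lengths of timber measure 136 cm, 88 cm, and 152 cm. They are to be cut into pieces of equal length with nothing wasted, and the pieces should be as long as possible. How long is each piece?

The greatest length dividing all of 136, 88, and 152 is their gcd.
136 = 2^3 × 17
88 = 2^3 × 11
152 = 2^3 × 19
gcd(136, 88, 152) = 2^3 = 8.

8 cm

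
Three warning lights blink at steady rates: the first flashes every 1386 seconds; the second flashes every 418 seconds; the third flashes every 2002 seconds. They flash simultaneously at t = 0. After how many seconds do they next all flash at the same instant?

342342 seconds

We need the least common multiple of the intervals.
1386 = 2 × 3^2 × 7 × 11
418 = 2 × 11 × 19
2002 = 2 × 7 × 11 × 13
LCM(1386, 418, 2002) = 2 × 3^2 × 7 × 11 × 13 × 19 = 342342.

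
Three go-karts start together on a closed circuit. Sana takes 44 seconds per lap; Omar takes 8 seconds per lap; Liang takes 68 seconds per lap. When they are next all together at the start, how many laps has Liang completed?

All finish a whole number of cycles simultaneously at t = LCM of the periods.
44 = 2^2 × 11
8 = 2^3
68 = 2^2 × 17
LCM(44, 8, 68) = 2^3 × 11 × 17 = 1496.
Laps for period 68: 1496 / 68 = 22.

22 laps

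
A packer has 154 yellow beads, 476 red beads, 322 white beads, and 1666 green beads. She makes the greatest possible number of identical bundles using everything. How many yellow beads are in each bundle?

11

Number of bundles = gcd(154, 476, 322, 1666).
154 = 2 × 7 × 11
476 = 2^2 × 7 × 17
322 = 2 × 7 × 23
1666 = 2 × 7^2 × 17
gcd(154, 476, 322, 1666) = 2 × 7 = 14.
yellow beads per bundle = 154 / 14 = 11.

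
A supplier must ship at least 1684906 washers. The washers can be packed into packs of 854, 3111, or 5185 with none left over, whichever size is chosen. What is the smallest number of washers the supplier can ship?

The number of washers must be a common multiple of 854, 3111, and 5185, so a multiple of their LCM.
854 = 2 × 7 × 61
3111 = 3 × 17 × 61
5185 = 5 × 17 × 61
LCM(854, 3111, 5185) = 2 × 3 × 5 × 7 × 17 × 61 = 217770.
Smallest multiple of 217770 that is ≥ 1684906: ⌈1684906/217770⌉ × 217770 = 8 × 217770 = 1742160.

1742160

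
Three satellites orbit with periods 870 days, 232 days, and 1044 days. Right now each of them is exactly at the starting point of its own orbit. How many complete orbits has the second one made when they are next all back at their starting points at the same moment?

45 orbits

They are all back at their starting positions together after one LCM of the periods.
870 = 2 × 3 × 5 × 29
232 = 2^3 × 29
1044 = 2^2 × 3^2 × 29
LCM(870, 232, 1044) = 2^3 × 3^2 × 5 × 29 = 10440.
Orbits for period 232: 10440 / 232 = 45.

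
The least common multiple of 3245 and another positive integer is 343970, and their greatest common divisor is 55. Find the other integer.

5830

gcd × lcm = product of the two integers, so the other integer is (55 × 343970) / 3245 = 5830.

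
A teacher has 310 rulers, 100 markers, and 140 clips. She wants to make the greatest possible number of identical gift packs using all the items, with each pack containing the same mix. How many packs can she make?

The pack count must divide each quantity, so the greatest is gcd(310, 100, 140).
310 = 2 × 5 × 31
100 = 2^2 × 5^2
140 = 2^2 × 5 × 7
gcd(310, 100, 140) = 2 × 5 = 10.

10 packs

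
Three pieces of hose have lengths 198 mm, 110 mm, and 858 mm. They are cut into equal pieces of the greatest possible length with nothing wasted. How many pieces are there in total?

Piece length = gcd(198, 110, 858).
198 = 2 × 3^2 × 11
110 = 2 × 5 × 11
858 = 2 × 3 × 11 × 13
gcd(198, 110, 858) = 2 × 11 = 22.
Total pieces = 198/22 + 110/22 + 858/22 = 9 + 5 + 39 = 53.

53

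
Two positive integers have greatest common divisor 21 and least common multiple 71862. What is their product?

For any two positive integers, gcd × lcm = product = 21 × 71862 = 1509102.

1509102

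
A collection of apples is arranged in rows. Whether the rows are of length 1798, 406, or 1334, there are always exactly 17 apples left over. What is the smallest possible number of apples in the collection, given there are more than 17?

289495

N − 17 must be a common multiple of 1798, 406, and 1334.
1798 = 2 × 29 × 31
406 = 2 × 7 × 29
1334 = 2 × 23 × 29
LCM(1798, 406, 1334) = 2 × 7 × 23 × 29 × 31 = 289478.
Smallest N > 17 is LCM + 17 = 289478 + 17 = 289495.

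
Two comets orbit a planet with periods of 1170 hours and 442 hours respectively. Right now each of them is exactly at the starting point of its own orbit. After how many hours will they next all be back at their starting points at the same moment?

They coincide at every common multiple of the periods; the first is the LCM.
1170 = 2 × 3^2 × 5 × 13
442 = 2 × 13 × 17
LCM(1170, 442) = 2 × 3^2 × 5 × 13 × 17 = 19890.

19890 hours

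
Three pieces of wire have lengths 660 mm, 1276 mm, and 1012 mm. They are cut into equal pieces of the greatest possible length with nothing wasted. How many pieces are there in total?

Piece length = gcd(660, 1276, 1012).
660 = 2^2 × 3 × 5 × 11
1276 = 2^2 × 11 × 29
1012 = 2^2 × 11 × 23
gcd(660, 1276, 1012) = 2^2 × 11 = 44.
Total pieces = 660/44 + 1276/44 + 1012/44 = 15 + 29 + 23 = 67.

67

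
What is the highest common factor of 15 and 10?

15 = 3 × 5
10 = 2 × 5
gcd(15, 10) = 5.

5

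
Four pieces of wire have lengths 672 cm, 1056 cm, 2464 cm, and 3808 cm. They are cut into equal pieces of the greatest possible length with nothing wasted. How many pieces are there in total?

250

Piece length = gcd(672, 1056, 2464, 3808).
672 = 2^5 × 3 × 7
1056 = 2^5 × 3 × 11
2464 = 2^5 × 7 × 11
3808 = 2^5 × 7 × 17
gcd(672, 1056, 2464, 3808) = 2^5 = 32.
Total pieces = 672/32 + 1056/32 + 2464/32 + 3808/32 = 21 + 33 + 77 + 119 = 250.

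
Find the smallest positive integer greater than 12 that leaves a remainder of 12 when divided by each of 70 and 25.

N − 12 must be a common multiple of 70 and 25.
70 = 2 × 5 × 7
25 = 5^2
LCM(70, 25) = 2 × 5^2 × 7 = 350.
Smallest N > 12 is LCM + 12 = 350 + 12 = 362.

362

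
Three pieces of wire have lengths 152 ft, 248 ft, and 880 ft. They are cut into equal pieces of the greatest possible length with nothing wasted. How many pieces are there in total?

Piece length = gcd(152, 248, 880).
152 = 2^3 × 19
248 = 2^3 × 31
880 = 2^4 × 5 × 11
gcd(152, 248, 880) = 2^3 = 8.
Total pieces = 152/8 + 248/8 + 880/8 = 19 + 31 + 110 = 160.

160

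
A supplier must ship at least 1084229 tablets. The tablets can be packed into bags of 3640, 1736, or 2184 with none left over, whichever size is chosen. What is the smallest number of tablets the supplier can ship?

The number of tablets must be a common multiple of 3640, 1736, and 2184, so a multiple of their LCM.
3640 = 2^3 × 5 × 7 × 13
1736 = 2^3 × 7 × 31
2184 = 2^3 × 3 × 7 × 13
LCM(3640, 1736, 2184) = 2^3 × 3 × 5 × 7 × 13 × 31 = 338520.
Smallest multiple of 338520 that is ≥ 1084229: ⌈1084229/338520⌉ × 338520 = 4 × 338520 = 1354080.

1354080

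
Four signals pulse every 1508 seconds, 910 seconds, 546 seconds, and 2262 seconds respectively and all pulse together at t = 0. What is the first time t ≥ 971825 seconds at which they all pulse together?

1108380 seconds

Joint pulses occur at multiples of LCM(1508, 910, 546, 2262).
1508 = 2^2 × 13 × 29
910 = 2 × 5 × 7 × 13
546 = 2 × 3 × 7 × 13
2262 = 2 × 3 × 13 × 29
LCM(1508, 910, 546, 2262) = 2^2 × 3 × 5 × 7 × 13 × 29 = 158340.
Smallest multiple of 158340 that is ≥ 971825: ⌈971825/158340⌉ × 158340 = 7 × 158340 = 1108380.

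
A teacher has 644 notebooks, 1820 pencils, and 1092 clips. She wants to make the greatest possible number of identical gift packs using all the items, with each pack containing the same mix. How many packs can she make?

28 packs

The pack count must divide each quantity, so the greatest is gcd(644, 1820, 1092).
644 = 2^2 × 7 × 23
1820 = 2^2 × 5 × 7 × 13
1092 = 2^2 × 3 × 7 × 13
gcd(644, 1820, 1092) = 2^2 × 7 = 28.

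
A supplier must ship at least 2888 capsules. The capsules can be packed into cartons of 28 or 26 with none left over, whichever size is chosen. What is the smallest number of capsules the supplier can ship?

2912

The number of capsules must be a common multiple of 28 and 26, so a multiple of their LCM.
28 = 2^2 × 7
26 = 2 × 13
LCM(28, 26) = 2^2 × 7 × 13 = 364.
Smallest multiple of 364 that is ≥ 2888: ⌈2888/364⌉ × 364 = 8 × 364 = 2912.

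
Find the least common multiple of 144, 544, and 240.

24480

144 = 2^4 × 3^2
544 = 2^5 × 17
240 = 2^4 × 3 × 5
LCM(144, 544, 240) = 2^5 × 3^2 × 5 × 17 = 24480.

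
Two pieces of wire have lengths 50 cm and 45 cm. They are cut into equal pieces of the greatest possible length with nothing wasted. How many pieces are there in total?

Piece length = gcd(50, 45).
50 = 2 × 5^2
45 = 3^2 × 5
gcd(50, 45) = 5.
Total pieces = 50/5 + 45/5 = 10 + 9 = 19.

19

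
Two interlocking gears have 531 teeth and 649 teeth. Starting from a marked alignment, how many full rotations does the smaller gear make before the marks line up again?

11 rotations

All finish a whole number of cycles simultaneously at t = LCM of the periods.
531 = 3^2 × 59
649 = 11 × 59
LCM(531, 649) = 3^2 × 11 × 59 = 5841.
Rotations for period 531: 5841 / 531 = 11.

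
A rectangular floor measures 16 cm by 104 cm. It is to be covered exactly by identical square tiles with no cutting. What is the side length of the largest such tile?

The tile side must divide both 16 and 104, so the largest is their gcd.
16 = 2^4
104 = 2^3 × 13
gcd(16, 104) = 2^3 = 8.

8 cm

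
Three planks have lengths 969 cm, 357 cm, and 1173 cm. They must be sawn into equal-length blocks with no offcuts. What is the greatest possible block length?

This is the greatest common divisor of 969, 357, and 1173.
969 = 3 × 17 × 19
357 = 3 × 7 × 17
1173 = 3 × 17 × 23
gcd(969, 357, 1173) = 3 × 17 = 51.

51 cm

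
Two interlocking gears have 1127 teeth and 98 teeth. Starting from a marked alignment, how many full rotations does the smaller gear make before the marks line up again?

The first common completion time is the LCM of the periods.
1127 = 7^2 × 23
98 = 2 × 7^2
LCM(1127, 98) = 2 × 7^2 × 23 = 2254.
Rotations for period 98: 2254 / 98 = 23.

23 rotations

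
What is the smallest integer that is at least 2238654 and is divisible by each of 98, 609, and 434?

2378754

The integer must be a common multiple of 98, 609, and 434, so a multiple of their LCM.
98 = 2 × 7^2
609 = 3 × 7 × 29
434 = 2 × 7 × 31
LCM(98, 609, 434) = 2 × 3 × 7^2 × 29 × 31 = 264306.
Smallest multiple of 264306 that is ≥ 2238654: ⌈2238654/264306⌉ × 264306 = 9 × 264306 = 2378754.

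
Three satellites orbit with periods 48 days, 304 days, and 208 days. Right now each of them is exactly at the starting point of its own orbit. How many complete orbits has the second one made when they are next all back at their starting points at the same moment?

They are all back at their starting positions together after one LCM of the periods.
48 = 2^4 × 3
304 = 2^4 × 19
208 = 2^4 × 13
LCM(48, 304, 208) = 2^4 × 3 × 13 × 19 = 11856.
Orbits for period 304: 11856 / 304 = 39.

39 orbits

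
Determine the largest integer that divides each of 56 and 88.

8

56 = 2^3 × 7
88 = 2^3 × 11
gcd(56, 88) = 2^3 = 8.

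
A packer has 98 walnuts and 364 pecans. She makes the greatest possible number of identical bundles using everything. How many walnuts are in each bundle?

Number of bundles = gcd(98, 364).
98 = 2 × 7^2
364 = 2^2 × 7 × 13
gcd(98, 364) = 2 × 7 = 14.
walnuts per bundle = 98 / 14 = 7.

7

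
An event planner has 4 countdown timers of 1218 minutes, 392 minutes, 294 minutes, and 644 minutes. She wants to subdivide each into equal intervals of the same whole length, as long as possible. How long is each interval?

The interval must divide each timer length; the longest such is the gcd.
1218 = 2 × 3 × 7 × 29
392 = 2^3 × 7^2
294 = 2 × 3 × 7^2
644 = 2^2 × 7 × 23
gcd(1218, 392, 294, 644) = 2 × 7 = 14.

14 minutes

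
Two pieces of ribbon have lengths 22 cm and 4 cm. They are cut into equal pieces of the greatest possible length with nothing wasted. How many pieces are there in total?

Piece length = gcd(22, 4).
22 = 2 × 11
4 = 2^2
gcd(22, 4) = 2.
Total pieces = 22/2 + 4/2 = 11 + 2 = 13.

13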